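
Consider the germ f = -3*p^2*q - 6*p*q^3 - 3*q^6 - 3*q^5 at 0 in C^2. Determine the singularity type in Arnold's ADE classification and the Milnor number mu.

Type D7, Milnor number mu = 7.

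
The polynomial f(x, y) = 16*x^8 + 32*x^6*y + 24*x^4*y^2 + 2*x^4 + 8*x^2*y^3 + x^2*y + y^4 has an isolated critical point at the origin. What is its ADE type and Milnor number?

Type D_5, Milnor number mu = 5.

The Hessian of f at 0 has rank 0. Corank 2; j^3 = x^2*y has shape L^2 M (L != M), so D-series; mu = 5 gives D_5.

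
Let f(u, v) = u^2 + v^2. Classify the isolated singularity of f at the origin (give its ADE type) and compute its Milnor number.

Type A1, Milnor number mu = 1.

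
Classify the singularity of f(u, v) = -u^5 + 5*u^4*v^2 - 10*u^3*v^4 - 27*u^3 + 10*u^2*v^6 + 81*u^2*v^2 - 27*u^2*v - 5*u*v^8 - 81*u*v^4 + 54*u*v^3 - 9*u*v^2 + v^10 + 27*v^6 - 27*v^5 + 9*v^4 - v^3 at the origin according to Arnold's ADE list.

E_8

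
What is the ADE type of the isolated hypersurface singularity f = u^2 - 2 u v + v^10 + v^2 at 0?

A_9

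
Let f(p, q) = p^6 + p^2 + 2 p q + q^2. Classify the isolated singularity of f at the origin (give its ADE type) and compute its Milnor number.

Type A_5, Milnor number mu = 5.

The Hessian of f at 0 has rank 1. Corank 1: A-series; mu = 5 gives A_5.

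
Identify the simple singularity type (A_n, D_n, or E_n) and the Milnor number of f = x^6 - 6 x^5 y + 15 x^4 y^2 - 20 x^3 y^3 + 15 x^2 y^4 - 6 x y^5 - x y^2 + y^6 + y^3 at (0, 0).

The Hessian of f at 0 has rank 0. Corank 2; j^3 = -y^2*(x - y) has shape L^2 M (L != M), so D-series; mu = 7 gives D_7.

Type D_{7}, Milnor number mu = 7.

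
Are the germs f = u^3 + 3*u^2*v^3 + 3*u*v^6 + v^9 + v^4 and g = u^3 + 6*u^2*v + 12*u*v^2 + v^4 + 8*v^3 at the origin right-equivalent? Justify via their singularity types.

Yes.

The Hessian of f at 0 has rank 0. Corank 2; j^3 = u^3 is a perfect cube, so E-series; the 4-jet and mu = 6 give E_6. The Hessian of g at 0 has rank 0. Corank 2; j^3 = (u + 2*v)^3 is a perfect cube, so E-series; the 4-jet and mu = 6 give E_6. Both have type E_6, hence right-equivalent.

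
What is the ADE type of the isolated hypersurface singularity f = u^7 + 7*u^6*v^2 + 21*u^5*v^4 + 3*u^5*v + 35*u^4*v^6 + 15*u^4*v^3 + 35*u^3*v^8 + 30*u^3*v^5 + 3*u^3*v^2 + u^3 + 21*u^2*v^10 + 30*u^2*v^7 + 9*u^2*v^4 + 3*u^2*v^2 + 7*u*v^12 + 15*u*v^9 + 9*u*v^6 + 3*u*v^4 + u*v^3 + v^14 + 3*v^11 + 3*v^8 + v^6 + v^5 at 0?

E_{7}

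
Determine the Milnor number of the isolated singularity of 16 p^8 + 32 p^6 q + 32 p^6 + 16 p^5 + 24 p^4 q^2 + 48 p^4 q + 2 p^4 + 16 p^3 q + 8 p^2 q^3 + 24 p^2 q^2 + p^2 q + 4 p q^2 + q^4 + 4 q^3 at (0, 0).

5

The Hessian of f at 0 has rank 0. Corank 2; j^3 = q*(p + 2*q)^2 has shape L^2 M (L != M), so D-series; mu = 5 gives D_5.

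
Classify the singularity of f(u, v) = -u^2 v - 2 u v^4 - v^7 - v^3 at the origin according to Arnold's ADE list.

D_{4}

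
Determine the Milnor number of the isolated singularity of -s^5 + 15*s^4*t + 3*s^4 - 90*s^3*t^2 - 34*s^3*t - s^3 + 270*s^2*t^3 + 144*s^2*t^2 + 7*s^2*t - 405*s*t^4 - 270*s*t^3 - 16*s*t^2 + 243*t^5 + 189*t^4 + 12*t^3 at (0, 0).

The Hessian of f at 0 has rank 0. Corank 2; j^3 = -(s - 3*t)*(s - 2*t)^2 has shape L^2 M (L != M), so D-series; mu = 5 gives D_5.

5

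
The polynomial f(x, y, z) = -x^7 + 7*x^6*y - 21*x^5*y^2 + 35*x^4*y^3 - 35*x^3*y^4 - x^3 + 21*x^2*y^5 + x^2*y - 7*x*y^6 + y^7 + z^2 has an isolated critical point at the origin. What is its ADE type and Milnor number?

The Hessian of f at 0 is [[0, 0, 0], [0, 0, 0], [0, 0, 2]] with rank 1, so corank 2. A Groebner basis of the Jacobian ideal J(f) in C{x,y,z} is {x*y/7 + y^6, x*y^2, x^2 - x*y, z}; counting standard monomials gives mu = 8. Corank 2; j^3 = -x^2*(x - y) has shape L^2 M (L != M), so D-series; mu = 8 gives D_8.

Type D_8, Milnor number mu = 8.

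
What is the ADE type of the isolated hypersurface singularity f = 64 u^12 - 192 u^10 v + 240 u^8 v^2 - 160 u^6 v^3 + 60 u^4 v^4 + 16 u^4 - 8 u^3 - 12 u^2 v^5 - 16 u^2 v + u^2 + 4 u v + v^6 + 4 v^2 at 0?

The Hessian of f at 0 has rank 1. Corank 1: A-series; mu = 5 gives A_5.

A5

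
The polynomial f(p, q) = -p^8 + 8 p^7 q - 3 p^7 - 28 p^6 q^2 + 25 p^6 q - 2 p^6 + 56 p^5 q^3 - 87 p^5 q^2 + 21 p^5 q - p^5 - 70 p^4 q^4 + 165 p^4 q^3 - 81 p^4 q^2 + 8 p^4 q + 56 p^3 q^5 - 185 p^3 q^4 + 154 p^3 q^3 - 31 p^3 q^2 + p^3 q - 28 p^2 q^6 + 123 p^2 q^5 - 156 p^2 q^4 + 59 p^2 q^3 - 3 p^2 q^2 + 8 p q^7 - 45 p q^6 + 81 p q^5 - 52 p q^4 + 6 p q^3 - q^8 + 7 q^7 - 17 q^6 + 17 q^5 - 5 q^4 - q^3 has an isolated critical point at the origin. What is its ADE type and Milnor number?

Type E_{7}, Milnor number mu = 7.

The Hessian of f at 0 has rank 0. Corank 2; j^3 = -q^3 is a perfect cube, so E-series; the 4-jet and mu = 7 give E_7.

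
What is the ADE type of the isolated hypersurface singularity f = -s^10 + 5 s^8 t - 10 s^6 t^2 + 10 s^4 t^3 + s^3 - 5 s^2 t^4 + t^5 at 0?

The Hessian of f at 0 is [[0, 0], [0, 0]] with rank 0, so corank 2. A Groebner basis of the Jacobian ideal J(f) in C{s,t} is {t^4, s^2}; counting standard monomials gives mu = 8. Corank 2; j^3 = s^3 is a perfect cube, so E-series; the 5-jet and mu = 8 give E_8.

E8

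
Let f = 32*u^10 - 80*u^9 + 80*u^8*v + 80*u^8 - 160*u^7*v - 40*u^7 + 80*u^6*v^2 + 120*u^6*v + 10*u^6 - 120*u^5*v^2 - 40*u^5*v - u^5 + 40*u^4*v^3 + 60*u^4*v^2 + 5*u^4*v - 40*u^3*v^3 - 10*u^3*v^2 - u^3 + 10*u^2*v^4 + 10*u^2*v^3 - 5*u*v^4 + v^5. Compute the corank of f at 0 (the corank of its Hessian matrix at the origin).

2

Hessian at 0 has rank 0.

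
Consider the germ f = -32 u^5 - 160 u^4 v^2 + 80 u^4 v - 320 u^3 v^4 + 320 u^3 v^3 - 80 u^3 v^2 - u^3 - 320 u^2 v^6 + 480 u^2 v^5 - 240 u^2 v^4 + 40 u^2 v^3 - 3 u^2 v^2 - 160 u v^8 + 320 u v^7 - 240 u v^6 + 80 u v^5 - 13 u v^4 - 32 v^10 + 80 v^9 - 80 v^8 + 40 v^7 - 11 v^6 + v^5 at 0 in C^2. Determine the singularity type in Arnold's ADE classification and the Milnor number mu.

Type E_8, Milnor number mu = 8.

The Hessian of f at 0 is [[0, 0], [0, 0]] with rank 0, so corank 2. A Groebner basis of the Jacobian ideal J(f) in C{u,v} is {u^2/8 + u*v^3 + u*v^2/4, u^2 + 2*u*v^2 + v^4, u^3, u^2*v - u^2/4 - u*v^2/2}; counting standard monomials gives mu = 8. Corank 2; j^3 = -u^3 is a perfect cube, so E-series; the 5-jet and mu = 8 give E_8.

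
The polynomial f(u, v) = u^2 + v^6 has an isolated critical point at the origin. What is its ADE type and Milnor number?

Type A_{5}, Milnor number mu = 5.

The Hessian of f at 0 is [[2, 0], [0, 0]] with rank 1, so corank 1. A Groebner basis of the Jacobian ideal J(f) in C{u,v} is {v^5, u}; counting standard monomials gives mu = 5. Corank 1: A-series; mu = 5 gives A_5.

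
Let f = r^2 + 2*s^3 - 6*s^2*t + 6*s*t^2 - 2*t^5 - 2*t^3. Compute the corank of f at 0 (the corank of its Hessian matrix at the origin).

The Hessian at 0 is [[0, 0, 0], [0, 0, 0], [0, 0, 2]] of rank 1; hence corank 2.

2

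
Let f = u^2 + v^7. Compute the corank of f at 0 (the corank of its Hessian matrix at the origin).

1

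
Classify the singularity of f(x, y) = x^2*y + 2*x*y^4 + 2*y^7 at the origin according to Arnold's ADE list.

D_{8}

The Hessian of f at 0 has rank 0. Corank 2; j^3 = x^2*y has shape L^2 M (L != M), so D-series; mu = 8 gives D_8.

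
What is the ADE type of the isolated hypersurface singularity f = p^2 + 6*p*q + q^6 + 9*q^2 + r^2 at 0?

A5

The Hessian of f at 0 has rank 2. Corank 1: A-series; mu = 5 gives A_5.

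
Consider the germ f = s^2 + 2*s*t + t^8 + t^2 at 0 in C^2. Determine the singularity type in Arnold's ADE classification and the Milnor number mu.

Type A_7, Milnor number mu = 7.

The Hessian of f at 0 has rank 1. Corank 1: A-series; mu = 7 gives A_7.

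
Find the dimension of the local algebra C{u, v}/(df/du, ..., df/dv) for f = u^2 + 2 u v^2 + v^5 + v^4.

The Hessian of f at 0 has rank 1. Corank 1: A-series; mu = 4 gives A_4.

4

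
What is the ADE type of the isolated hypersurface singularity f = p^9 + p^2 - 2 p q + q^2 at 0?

The Hessian of f at 0 has rank 1. Corank 1: A-series; mu = 8 gives A_8.

A_{8}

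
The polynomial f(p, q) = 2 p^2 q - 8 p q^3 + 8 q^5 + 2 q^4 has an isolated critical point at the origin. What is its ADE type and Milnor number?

The Hessian of f at 0 has rank 0. Corank 2; j^3 = 2*p^2*q has shape L^2 M (L != M), so D-series; mu = 5 gives D_5.

Type D5, Milnor number mu = 5.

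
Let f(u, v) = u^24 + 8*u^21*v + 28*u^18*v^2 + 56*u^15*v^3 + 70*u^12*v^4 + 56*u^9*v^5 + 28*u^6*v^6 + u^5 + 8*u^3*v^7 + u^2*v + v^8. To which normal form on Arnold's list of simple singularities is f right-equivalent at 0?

D9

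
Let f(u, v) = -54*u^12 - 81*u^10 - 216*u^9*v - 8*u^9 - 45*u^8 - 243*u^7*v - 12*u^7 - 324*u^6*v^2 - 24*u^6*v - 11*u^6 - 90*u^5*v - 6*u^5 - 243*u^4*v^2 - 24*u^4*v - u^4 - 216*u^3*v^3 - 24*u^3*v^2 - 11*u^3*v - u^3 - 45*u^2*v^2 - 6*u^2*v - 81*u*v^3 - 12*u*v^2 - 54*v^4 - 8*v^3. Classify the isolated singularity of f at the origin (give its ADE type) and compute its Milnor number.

The Hessian of f at 0 has rank 0. Corank 2; j^3 = -(u + 2*v)^3 is a perfect cube, so E-series; the 4-jet and mu = 7 give E_7.

Type E_{7}, Milnor number mu = 7.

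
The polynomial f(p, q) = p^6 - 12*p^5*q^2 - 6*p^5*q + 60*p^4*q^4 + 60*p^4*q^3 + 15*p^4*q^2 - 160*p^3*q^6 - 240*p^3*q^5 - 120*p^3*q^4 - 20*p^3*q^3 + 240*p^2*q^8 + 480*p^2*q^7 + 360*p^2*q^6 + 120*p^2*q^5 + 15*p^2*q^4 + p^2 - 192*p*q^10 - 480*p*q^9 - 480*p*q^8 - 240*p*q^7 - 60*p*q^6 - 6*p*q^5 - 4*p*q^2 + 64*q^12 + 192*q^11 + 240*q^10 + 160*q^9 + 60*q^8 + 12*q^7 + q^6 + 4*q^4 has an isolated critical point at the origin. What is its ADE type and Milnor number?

The Hessian of f at 0 is [[2, 0], [0, 0]] with rank 1, so corank 1. A Groebner basis of the Jacobian ideal J(f) in C{p,q} is {p^3, p^2*q, -p/2 + q^2}; counting standard monomials gives mu = 5. Corank 1: A-series; mu = 5 gives A_5.

Type A5, Milnor number mu = 5.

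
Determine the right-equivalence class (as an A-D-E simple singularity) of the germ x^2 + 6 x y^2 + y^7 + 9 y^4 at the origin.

A_6

The Hessian of f at 0 is [[2, 0], [0, 0]] with rank 1, so corank 1. A Groebner basis of the Jacobian ideal J(f) in C{x,y} is {x^3, x/3 + y^2}; counting standard monomials gives mu = 6. Corank 1: A-series; mu = 6 gives A_6.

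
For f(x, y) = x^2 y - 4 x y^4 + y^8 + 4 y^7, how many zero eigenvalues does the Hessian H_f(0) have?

2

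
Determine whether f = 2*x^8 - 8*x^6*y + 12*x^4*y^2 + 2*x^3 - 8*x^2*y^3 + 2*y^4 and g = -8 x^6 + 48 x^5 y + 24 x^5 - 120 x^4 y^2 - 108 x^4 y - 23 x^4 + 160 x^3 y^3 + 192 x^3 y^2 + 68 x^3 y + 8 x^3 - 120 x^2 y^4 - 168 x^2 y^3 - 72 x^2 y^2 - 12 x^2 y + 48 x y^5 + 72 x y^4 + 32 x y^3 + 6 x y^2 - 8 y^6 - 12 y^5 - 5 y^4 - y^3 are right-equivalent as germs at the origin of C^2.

The Hessian of f at 0 is [[0, 0], [0, 0]] with rank 0, so corank 2. A Groebner basis of the Jacobian ideal J(f) in C{x,y} is {y^3, x^2}; counting standard monomials gives mu = 6. Corank 2; j^3 = 2*x^3 is a perfect cube, so E-series; the 4-jet and mu = 6 give E_6. The Hessian of g at 0 is [[0, 0], [0, 0]] with rank 0, so corank 2. A Groebner basis of the Jacobian ideal J(g) in C{x,y} is {x^3 - 3*x^2 + 3*x*y - 3*y^2/4, x^2*y - 5*x^2 + 5*x*y - 5*y^2/4, -8*x^2 + x*y^2 + 8*x*y - 2*y^2, -12*x^2 + 12*x*y + y^3 - 3*y^2}; counting standard monomials gives mu = 6. Corank 2; j^3 = (2*x - y)^3 is a perfect cube, so E-series; the 4-jet and mu = 6 give E_6. Both have type E_6, hence right-equivalent.

Yes.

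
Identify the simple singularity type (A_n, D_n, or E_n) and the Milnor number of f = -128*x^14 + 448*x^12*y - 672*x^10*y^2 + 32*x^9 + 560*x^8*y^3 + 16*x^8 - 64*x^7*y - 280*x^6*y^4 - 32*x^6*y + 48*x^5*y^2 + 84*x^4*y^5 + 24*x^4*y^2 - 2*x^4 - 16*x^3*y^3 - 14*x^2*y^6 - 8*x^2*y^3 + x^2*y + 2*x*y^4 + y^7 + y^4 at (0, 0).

Type D_{5}, Milnor number mu = 5.

The Hessian of f at 0 is [[0, 0], [0, 0]] with rank 0, so corank 2. A Groebner basis of the Jacobian ideal J(f) in C{x,y} is {x^3, x^2/4 + y^3, x*y}; counting standard monomials gives mu = 5. Corank 2; j^3 = x^2*y has shape L^2 M (L != M), so D-series; mu = 5 gives D_5.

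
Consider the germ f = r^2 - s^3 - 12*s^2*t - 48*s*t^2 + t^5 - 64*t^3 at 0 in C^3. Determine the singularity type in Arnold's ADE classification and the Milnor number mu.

Type E_{8}, Milnor number mu = 8.

The Hessian of f at 0 is [[0, 0, 0], [0, 0, 0], [0, 0, 2]] with rank 1, so corank 2. A Groebner basis of the Jacobian ideal J(f) in C{s,t,r} is {t^4, s^2 + 8*s*t + 16*t^2, r}; counting standard monomials gives mu = 8. Corank 2; j^3 = -(s + 4*t)^3 is a perfect cube, so E-series; the 5-jet and mu = 8 give E_8.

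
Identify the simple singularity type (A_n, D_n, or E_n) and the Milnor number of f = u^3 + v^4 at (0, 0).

Type E_{6}, Milnor number mu = 6.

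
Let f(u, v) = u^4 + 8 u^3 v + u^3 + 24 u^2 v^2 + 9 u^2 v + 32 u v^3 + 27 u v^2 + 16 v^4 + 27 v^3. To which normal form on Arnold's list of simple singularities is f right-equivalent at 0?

The Hessian of f at 0 is [[0, 0], [0, 0]] with rank 0, so corank 2. A Groebner basis of the Jacobian ideal J(f) in C{u,v} is {v^4, u*v^2 + 8*v^3/3, u^2 + 6*u*v + 9*v^2}; counting standard monomials gives mu = 6. Corank 2; j^3 = (u + 3*v)^3 is a perfect cube, so E-series; the 4-jet and mu = 6 give E_6.

E6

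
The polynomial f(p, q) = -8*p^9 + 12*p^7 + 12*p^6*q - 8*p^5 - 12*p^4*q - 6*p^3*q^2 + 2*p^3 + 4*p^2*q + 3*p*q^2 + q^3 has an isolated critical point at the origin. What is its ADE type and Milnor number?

Type D4, Milnor number mu = 4.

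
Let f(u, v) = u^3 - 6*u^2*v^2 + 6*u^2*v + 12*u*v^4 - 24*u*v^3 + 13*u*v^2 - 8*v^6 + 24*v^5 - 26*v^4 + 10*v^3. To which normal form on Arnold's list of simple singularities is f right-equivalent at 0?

D4

The Hessian of f at 0 is [[0, 0], [0, 0]] with rank 0, so corank 2. A Groebner basis of the Jacobian ideal J(f) in C{u,v} is {v^3, u^2 - 11*v^2/3, u*v + 2*v^2}; counting standard monomials gives mu = 4. Corank 2; j^3 = (u + 2*v)*(u^2 + 4*u*v + 5*v^2) splits into three distinct lines over C (the quadratic factor has nonzero discriminant), so D_4.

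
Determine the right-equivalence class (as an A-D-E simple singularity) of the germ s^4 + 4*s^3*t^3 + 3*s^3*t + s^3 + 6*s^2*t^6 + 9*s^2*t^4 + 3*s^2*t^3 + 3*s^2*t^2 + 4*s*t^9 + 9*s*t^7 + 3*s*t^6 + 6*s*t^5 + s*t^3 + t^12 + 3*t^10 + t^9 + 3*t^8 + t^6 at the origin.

The Hessian of f at 0 is [[0, 0], [0, 0]] with rank 0, so corank 2. A Groebner basis of the Jacobian ideal J(f) in C{s,t} is {3*s^2 + t^4 + t^3, s^3, s^2*t - s^2 - t^3/3, 2*s^2 + s*t^2 + 2*t^3/3}; counting standard monomials gives mu = 7. Corank 2; j^3 = s^3 is a perfect cube, so E-series; the 4-jet and mu = 7 give E_7.

E_{7}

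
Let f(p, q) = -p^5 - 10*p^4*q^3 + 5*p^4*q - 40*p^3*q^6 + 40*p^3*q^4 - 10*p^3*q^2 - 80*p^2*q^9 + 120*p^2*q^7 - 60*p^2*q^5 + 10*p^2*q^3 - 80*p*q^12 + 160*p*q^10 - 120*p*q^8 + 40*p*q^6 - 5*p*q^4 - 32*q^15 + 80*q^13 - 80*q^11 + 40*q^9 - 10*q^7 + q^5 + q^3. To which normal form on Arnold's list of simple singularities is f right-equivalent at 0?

E_8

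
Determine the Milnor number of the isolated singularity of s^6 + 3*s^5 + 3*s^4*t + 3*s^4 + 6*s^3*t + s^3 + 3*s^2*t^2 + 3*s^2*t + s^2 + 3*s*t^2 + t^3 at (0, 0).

2

The Hessian of f at 0 has rank 1. Corank 1: A-series; mu = 2 gives A_2.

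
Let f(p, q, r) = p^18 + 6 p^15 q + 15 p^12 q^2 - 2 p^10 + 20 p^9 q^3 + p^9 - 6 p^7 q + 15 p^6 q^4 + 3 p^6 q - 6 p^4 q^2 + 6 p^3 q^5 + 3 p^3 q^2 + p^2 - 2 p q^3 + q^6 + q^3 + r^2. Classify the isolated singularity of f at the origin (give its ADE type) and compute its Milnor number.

Type A_2, Milnor number mu = 2.

The Hessian of f at 0 is [[2, 0, 0], [0, 0, 0], [0, 0, 2]] with rank 2, so corank 1. A Groebner basis of the Jacobian ideal J(f) in C{p,q,r} is {q^2, p, r}; counting standard monomials gives mu = 2. Corank 1: A-series; mu = 2 gives A_2.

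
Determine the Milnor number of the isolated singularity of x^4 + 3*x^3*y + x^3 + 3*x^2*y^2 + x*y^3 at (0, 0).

7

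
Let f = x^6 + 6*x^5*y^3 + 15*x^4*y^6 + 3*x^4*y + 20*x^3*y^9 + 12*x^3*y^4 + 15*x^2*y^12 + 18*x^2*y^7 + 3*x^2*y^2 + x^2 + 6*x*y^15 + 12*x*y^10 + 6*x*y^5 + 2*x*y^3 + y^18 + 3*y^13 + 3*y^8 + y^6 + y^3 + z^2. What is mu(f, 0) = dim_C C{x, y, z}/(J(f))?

2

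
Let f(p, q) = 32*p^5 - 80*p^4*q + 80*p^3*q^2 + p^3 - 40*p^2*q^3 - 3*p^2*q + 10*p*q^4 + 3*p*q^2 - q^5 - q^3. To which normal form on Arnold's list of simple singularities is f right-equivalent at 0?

E_{8}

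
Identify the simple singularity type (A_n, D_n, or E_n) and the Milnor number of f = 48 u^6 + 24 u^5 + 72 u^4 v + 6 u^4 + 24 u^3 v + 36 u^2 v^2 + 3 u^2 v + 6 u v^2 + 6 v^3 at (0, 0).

The Hessian of f at 0 is [[0, 0], [0, 0]] with rank 0, so corank 2. A Groebner basis of the Jacobian ideal J(f) in C{u,v} is {v^3, u^2 + 2*v^2, u*v + v^2}; counting standard monomials gives mu = 4. Corank 2; j^3 = 3*v*(u^2 + 2*u*v + 2*v^2) splits into three distinct lines over C (the quadratic factor has nonzero discriminant), so D_4.

Type D_4, Milnor number mu = 4.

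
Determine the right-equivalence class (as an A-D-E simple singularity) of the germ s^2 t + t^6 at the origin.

D7

The Hessian of f at 0 has rank 0. Corank 2; j^3 = s^2*t has shape L^2 M (L != M), so D-series; mu = 7 gives D_7.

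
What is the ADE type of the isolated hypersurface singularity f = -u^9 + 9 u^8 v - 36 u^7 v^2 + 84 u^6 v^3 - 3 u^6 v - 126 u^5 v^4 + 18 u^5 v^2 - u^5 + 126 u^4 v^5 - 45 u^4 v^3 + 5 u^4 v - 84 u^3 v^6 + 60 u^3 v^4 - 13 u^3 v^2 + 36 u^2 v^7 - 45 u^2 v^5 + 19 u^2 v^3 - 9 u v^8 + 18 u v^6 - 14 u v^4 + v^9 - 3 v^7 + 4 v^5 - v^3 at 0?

E_8

The Hessian of f at 0 has rank 0. Corank 2; j^3 = -v^3 is a perfect cube, so E-series; the 5-jet and mu = 8 give E_8.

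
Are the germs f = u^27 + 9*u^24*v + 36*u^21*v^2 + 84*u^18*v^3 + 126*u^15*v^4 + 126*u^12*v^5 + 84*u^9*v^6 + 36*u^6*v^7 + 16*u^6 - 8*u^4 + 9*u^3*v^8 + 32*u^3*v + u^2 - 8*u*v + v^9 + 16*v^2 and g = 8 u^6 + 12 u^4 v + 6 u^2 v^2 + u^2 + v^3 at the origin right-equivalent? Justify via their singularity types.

The Hessian of f at 0 is [[2, -8], [-8, 32]] with rank 1, so corank 1. A Groebner basis of the Jacobian ideal J(f) in C{u,v} is {u^2/128 + u*v^3 - 5*u*v/64 + 3*v^2/16, 3*u^2/1024 - 7*u*v/256 + v^4 + v^2/16, u^3 - u/4 + v, u^2*v - 4*u*v^2 - u/48 + 16*v^3/3 + v/12}; counting standard monomials gives mu = 8. Corank 1: A-series; mu = 8 gives A_8. The Hessian of g at 0 is [[2, 0], [0, 0]] with rank 1, so corank 1. A Groebner basis of the Jacobian ideal J(g) in C{u,v} is {v^2, u}; counting standard monomials gives mu = 2. Corank 1: A-series; mu = 2 gives A_2. f is A_8 but g is A_2, hence not right-equivalent.

No.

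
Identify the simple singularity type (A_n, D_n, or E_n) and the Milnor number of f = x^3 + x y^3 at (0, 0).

Type E7, Milnor number mu = 7.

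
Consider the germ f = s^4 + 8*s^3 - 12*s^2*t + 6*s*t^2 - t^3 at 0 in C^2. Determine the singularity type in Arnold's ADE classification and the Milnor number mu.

Type E6, Milnor number mu = 6.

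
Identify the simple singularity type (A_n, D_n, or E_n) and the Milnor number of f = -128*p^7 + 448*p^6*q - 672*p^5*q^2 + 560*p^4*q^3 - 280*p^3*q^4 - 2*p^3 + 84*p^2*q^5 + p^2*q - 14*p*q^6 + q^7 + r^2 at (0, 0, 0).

Type D8, Milnor number mu = 8.

The Hessian of f at 0 has rank 1. Corank 2; j^3 = -p^2*(2*p - q) has shape L^2 M (L != M), so D-series; mu = 8 gives D_8.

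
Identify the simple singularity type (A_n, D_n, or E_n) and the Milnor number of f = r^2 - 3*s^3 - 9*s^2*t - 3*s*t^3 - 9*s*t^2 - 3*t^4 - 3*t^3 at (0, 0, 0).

The Hessian of f at 0 has rank 1. Corank 2; j^3 = -3*(s + t)^3 is a perfect cube, so E-series; the 4-jet and mu = 7 give E_7.

Type E_{7}, Milnor number mu = 7.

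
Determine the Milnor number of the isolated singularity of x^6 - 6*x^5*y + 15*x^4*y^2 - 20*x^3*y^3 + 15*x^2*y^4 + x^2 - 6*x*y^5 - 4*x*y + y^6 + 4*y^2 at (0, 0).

The Hessian of f at 0 is [[2, -4], [-4, 8]] with rank 1, so corank 1. A Groebner basis of the Jacobian ideal J(f) in C{x,y} is {y^5, x - 2*y}; counting standard monomials gives mu = 5. Corank 1: A-series; mu = 5 gives A_5.

5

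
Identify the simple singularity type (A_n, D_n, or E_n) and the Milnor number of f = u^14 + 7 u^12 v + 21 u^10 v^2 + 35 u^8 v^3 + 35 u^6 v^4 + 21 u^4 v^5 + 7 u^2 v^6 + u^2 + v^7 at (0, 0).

The Hessian of f at 0 has rank 1. Corank 1: A-series; mu = 6 gives A_6.

Type A6, Milnor number mu = 6.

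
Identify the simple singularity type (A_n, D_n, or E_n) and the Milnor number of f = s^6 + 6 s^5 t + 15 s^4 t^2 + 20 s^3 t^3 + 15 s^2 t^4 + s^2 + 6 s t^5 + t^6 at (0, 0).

The Hessian of f at 0 has rank 1. Corank 1: A-series; mu = 5 gives A_5.

Type A_{5}, Milnor number mu = 5.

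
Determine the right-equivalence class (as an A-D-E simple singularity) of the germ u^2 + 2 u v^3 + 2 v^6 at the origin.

A_5

The Hessian of f at 0 has rank 1. Corank 1: A-series; mu = 5 gives A_5.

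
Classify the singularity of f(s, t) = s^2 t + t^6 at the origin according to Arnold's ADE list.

The Hessian of f at 0 is [[0, 0], [0, 0]] with rank 0, so corank 2. A Groebner basis of the Jacobian ideal J(f) in C{s,t} is {s^2/6 + t^5, s^3, s*t}; counting standard monomials gives mu = 7. Corank 2; j^3 = s^2*t has shape L^2 M (L != M), so D-series; mu = 7 gives D_7.

D7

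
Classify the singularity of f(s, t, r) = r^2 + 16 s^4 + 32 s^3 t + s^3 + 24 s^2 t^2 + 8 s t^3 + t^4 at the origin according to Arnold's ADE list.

The Hessian of f at 0 is [[0, 0, 0], [0, 0, 0], [0, 0, 2]] with rank 1, so corank 2. A Groebner basis of the Jacobian ideal J(f) in C{s,t,r} is {t^4, s*t^2 + t^3/6, s^2, r}; counting standard monomials gives mu = 6. Corank 2; j^3 = s^3 is a perfect cube, so E-series; the 4-jet and mu = 6 give E_6.

E_{6}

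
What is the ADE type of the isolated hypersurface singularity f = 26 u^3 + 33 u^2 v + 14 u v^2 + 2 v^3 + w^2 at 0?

The Hessian of f at 0 has rank 1. Corank 2; j^3 = (2*u + v)*(13*u^2 + 10*u*v + 2*v^2) splits into three distinct lines over C (the quadratic factor has nonzero discriminant), so D_4.

D_4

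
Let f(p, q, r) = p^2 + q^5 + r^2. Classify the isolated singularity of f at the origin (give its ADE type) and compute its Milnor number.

Type A_{4}, Milnor number mu = 4.

The Hessian of f at 0 has rank 2. Corank 1: A-series; mu = 4 gives A_4.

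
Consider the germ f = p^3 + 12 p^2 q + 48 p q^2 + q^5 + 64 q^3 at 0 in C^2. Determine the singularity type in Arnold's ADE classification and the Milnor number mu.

The Hessian of f at 0 has rank 0. Corank 2; j^3 = (p + 4*q)^3 is a perfect cube, so E-series; the 5-jet and mu = 8 give E_8.

Type E_8, Milnor number mu = 8.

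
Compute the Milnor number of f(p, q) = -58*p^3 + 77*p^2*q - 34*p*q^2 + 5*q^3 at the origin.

4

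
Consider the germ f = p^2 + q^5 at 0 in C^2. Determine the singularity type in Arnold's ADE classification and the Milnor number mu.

The Hessian of f at 0 is [[2, 0], [0, 0]] with rank 1, so corank 1. A Groebner basis of the Jacobian ideal J(f) in C{p,q} is {q^4, p}; counting standard monomials gives mu = 4. Corank 1: A-series; mu = 4 gives A_4.

Type A_{4}, Milnor number mu = 4.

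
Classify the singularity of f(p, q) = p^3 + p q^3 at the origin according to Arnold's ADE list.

The Hessian of f at 0 is [[0, 0], [0, 0]] with rank 0, so corank 2. A Groebner basis of the Jacobian ideal J(f) in C{p,q} is {p^3, p*q^2, 3*p^2 + q^3}; counting standard monomials gives mu = 7. Corank 2; j^3 = p^3 is a perfect cube, so E-series; the 4-jet and mu = 7 give E_7.

E_{7}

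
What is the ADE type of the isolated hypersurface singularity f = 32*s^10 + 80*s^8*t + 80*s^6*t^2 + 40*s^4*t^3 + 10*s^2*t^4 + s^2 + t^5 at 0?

A4

The Hessian of f at 0 is [[2, 0], [0, 0]] with rank 1, so corank 1. A Groebner basis of the Jacobian ideal J(f) in C{s,t} is {t^4, s}; counting standard monomials gives mu = 4. Corank 1: A-series; mu = 4 gives A_4.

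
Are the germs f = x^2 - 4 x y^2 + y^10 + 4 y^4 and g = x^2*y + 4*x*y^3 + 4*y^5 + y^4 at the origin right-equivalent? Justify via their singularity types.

No.

The Hessian of f at 0 has rank 1. Corank 1: A-series; mu = 9 gives A_9. The Hessian of g at 0 has rank 0. Corank 2; j^3 = x^2*y has shape L^2 M (L != M), so D-series; mu = 5 gives D_5. f is A_9 but g is D_5, hence not right-equivalent.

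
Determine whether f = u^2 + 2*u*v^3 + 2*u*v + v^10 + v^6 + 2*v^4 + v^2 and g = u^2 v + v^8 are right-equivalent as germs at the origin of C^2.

The Hessian of f at 0 is [[2, 2], [2, 2]] with rank 1, so corank 1. A Groebner basis of the Jacobian ideal J(f) in C{u,v} is {u^3 + 3*u^2*v + 3*u*v^2 - u - v, u + v^3 + v}; counting standard monomials gives mu = 9. Corank 1: A-series; mu = 9 gives A_9. The Hessian of g at 0 is [[0, 0], [0, 0]] with rank 0, so corank 2. A Groebner basis of the Jacobian ideal J(g) in C{u,v} is {u^2/8 + v^7, u^3, u*v}; counting standard monomials gives mu = 9. Corank 2; j^3 = u^2*v has shape L^2 M (L != M), so D-series; mu = 9 gives D_9. f is A_9 but g is D_9, hence not right-equivalent.

No.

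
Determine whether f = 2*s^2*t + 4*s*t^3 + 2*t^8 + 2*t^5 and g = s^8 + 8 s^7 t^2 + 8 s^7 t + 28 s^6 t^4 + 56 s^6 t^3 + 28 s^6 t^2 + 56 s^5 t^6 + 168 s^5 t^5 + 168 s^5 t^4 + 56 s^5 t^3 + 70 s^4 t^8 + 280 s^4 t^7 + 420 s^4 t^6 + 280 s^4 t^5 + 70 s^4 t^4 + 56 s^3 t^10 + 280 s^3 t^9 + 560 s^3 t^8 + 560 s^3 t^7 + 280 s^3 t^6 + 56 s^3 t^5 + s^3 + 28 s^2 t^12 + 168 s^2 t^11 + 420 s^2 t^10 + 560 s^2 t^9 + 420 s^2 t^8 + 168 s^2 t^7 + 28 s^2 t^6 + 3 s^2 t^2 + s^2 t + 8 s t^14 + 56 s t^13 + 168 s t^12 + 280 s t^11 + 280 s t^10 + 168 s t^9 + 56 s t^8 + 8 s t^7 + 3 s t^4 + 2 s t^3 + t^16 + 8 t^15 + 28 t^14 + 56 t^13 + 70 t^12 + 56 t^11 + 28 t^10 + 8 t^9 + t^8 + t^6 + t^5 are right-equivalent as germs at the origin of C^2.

Yes.

The Hessian of f at 0 is [[0, 0], [0, 0]] with rank 0, so corank 2. A Groebner basis of the Jacobian ideal J(f) in C{s,t} is {s^4, s^3*t - s^2/8 - s*t^2/8, s^3 + s^2*t^2, s*t + t^3}; counting standard monomials gives mu = 9. Corank 2; j^3 = 2*s^2*t has shape L^2 M (L != M), so D-series; mu = 9 gives D_9. The Hessian of g at 0 is [[0, 0], [0, 0]] with rank 0, so corank 2. A Groebner basis of the Jacobian ideal J(g) in C{s,t} is {s^4, s^3*t + s*t/8 + t^3/8, -s^2 - s*t + t^4 - t^3, s^2 + s*t^2 + s*t + t^3}; counting standard monomials gives mu = 9. Corank 2; j^3 = s^2*(s + t) has shape L^2 M (L != M), so D-series; mu = 9 gives D_9. Both have type D_9, hence right-equivalent.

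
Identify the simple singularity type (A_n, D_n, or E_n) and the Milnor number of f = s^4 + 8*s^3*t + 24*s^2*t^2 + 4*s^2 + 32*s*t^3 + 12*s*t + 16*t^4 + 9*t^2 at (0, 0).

Type A_3, Milnor number mu = 3.

The Hessian of f at 0 has rank 1. Corank 1: A-series; mu = 3 gives A_3.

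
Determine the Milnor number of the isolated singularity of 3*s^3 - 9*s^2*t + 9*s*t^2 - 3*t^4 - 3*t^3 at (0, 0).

6

The Hessian of f at 0 has rank 0. Corank 2; j^3 = 3*(s - t)^3 is a perfect cube, so E-series; the 4-jet and mu = 6 give E_6.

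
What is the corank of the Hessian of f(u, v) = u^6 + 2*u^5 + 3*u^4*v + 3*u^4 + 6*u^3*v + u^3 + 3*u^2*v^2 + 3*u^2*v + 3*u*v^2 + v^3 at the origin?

2

The Hessian at 0 is [[0, 0], [0, 0]] of rank 0; hence corank 2.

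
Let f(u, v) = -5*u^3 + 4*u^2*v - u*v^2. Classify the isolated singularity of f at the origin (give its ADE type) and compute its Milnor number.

The Hessian of f at 0 is [[0, 0], [0, 0]] with rank 0, so corank 2. A Groebner basis of the Jacobian ideal J(f) in C{u,v} is {v^3, u^2 - v^2, u*v - 2*v^2}; counting standard monomials gives mu = 4. Corank 2; j^3 = -u*(5*u^2 - 4*u*v + v^2) splits into three distinct lines over C (the quadratic factor has nonzero discriminant), so D_4.

Type D4, Milnor number mu = 4.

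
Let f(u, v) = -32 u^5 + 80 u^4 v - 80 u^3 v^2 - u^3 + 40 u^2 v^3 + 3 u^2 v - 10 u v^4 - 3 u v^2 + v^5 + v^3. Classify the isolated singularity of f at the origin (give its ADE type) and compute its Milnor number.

The Hessian of f at 0 is [[0, 0], [0, 0]] with rank 0, so corank 2. A Groebner basis of the Jacobian ideal J(f) in C{u,v} is {v^5, u*v^3 - 7*v^4/8, u^2 - 2*u*v + v^2}; counting standard monomials gives mu = 8. Corank 2; j^3 = -(u - v)^3 is a perfect cube, so E-series; the 5-jet and mu = 8 give E_8.

Type E_8, Milnor number mu = 8.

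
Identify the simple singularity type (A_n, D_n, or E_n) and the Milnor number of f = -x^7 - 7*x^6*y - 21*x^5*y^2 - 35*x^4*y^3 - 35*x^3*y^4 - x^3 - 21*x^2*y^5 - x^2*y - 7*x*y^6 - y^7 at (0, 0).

Type D_{8}, Milnor number mu = 8.

The Hessian of f at 0 has rank 0. Corank 2; j^3 = -x^2*(x + y) has shape L^2 M (L != M), so D-series; mu = 8 gives D_8.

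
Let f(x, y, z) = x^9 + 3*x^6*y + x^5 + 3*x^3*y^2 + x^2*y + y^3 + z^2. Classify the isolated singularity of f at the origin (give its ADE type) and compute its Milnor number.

The Hessian of f at 0 has rank 1. Corank 2; j^3 = y*(x^2 + y^2) splits into three distinct lines over C (the quadratic factor has nonzero discriminant), so D_4.

Type D4, Milnor number mu = 4.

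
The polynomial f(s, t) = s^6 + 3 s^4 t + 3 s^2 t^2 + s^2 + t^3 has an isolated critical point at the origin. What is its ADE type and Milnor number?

Type A_{2}, Milnor number mu = 2.

The Hessian of f at 0 is [[2, 0], [0, 0]] with rank 1, so corank 1. A Groebner basis of the Jacobian ideal J(f) in C{s,t} is {t^2, s}; counting standard monomials gives mu = 2. Corank 1: A-series; mu = 2 gives A_2.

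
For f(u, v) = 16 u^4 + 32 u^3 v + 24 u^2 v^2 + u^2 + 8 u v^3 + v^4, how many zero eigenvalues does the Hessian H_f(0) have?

1

The Hessian at 0 is [[2, 0], [0, 0]] of rank 1; hence corank 1.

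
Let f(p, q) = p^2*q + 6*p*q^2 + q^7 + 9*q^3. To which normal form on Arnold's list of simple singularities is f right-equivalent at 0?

The Hessian of f at 0 has rank 0. Corank 2; j^3 = q*(p + 3*q)^2 has shape L^2 M (L != M), so D-series; mu = 8 gives D_8.

D8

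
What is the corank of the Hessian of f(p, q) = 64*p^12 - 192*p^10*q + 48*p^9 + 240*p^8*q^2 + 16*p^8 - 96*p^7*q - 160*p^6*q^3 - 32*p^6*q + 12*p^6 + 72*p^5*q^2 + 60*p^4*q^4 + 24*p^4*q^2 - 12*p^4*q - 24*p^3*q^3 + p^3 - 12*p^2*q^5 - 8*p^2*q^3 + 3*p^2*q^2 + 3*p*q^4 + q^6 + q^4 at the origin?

2

Hessian at 0 has rank 0.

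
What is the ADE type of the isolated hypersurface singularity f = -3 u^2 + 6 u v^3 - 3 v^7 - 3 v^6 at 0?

The Hessian of f at 0 has rank 1. Corank 1: A-series; mu = 6 gives A_6.

A_6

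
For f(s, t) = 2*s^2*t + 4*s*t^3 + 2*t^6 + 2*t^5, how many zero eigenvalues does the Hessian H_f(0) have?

2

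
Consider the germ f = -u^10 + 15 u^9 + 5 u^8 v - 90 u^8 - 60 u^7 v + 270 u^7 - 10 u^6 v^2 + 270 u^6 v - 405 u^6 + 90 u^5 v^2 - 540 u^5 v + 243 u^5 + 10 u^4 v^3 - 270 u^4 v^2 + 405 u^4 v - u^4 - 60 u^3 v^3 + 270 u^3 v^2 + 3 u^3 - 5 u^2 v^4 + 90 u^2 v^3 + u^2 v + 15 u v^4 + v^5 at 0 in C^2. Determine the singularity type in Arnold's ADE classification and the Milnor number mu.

Type D_{6}, Milnor number mu = 6.

The Hessian of f at 0 has rank 0. Corank 2; j^3 = u^2*(3*u + v) has shape L^2 M (L != M), so D-series; mu = 6 gives D_6.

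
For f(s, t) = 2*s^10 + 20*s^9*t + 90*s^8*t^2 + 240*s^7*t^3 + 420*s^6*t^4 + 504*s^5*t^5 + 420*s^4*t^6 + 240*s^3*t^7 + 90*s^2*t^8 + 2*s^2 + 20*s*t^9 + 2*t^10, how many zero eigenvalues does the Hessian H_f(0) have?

1

Hessian at 0 has rank 1.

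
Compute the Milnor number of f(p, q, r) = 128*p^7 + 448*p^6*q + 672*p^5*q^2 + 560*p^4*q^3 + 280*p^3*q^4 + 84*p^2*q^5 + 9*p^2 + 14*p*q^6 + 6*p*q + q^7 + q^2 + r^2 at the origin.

The Hessian of f at 0 is [[18, 6, 0], [6, 2, 0], [0, 0, 2]] with rank 2, so corank 1. A Groebner basis of the Jacobian ideal J(f) in C{p,q,r} is {q^6, p + q/3, r}; counting standard monomials gives mu = 6. Corank 1: A-series; mu = 6 gives A_6.

6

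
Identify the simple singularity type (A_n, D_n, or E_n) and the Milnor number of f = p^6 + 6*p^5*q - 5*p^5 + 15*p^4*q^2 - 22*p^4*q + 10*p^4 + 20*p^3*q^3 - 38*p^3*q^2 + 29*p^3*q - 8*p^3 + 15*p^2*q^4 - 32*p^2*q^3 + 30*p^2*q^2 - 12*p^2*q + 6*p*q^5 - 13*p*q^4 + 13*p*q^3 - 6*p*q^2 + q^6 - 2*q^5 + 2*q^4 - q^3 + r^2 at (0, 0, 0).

Type E7, Milnor number mu = 7.

The Hessian of f at 0 has rank 1. Corank 2; j^3 = -(2*p + q)^3 is a perfect cube, so E-series; the 4-jet and mu = 7 give E_7.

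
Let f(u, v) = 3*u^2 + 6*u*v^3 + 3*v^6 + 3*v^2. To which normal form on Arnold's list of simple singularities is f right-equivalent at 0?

The Hessian of f at 0 has rank 2. Corank 0: nondegenerate Morse point, so A_1.

A_1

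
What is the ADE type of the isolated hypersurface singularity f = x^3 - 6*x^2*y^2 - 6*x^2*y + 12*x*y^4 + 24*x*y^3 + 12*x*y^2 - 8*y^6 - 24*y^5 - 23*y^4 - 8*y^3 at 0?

E6

The Hessian of f at 0 has rank 0. Corank 2; j^3 = (x - 2*y)^3 is a perfect cube, so E-series; the 4-jet and mu = 6 give E_6.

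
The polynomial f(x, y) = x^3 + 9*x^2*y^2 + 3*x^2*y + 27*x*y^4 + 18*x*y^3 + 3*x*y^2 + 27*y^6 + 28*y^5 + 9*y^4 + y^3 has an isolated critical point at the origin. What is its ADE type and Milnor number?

Type E_{8}, Milnor number mu = 8.

The Hessian of f at 0 has rank 0. Corank 2; j^3 = (x + y)^3 is a perfect cube, so E-series; the 5-jet and mu = 8 give E_8.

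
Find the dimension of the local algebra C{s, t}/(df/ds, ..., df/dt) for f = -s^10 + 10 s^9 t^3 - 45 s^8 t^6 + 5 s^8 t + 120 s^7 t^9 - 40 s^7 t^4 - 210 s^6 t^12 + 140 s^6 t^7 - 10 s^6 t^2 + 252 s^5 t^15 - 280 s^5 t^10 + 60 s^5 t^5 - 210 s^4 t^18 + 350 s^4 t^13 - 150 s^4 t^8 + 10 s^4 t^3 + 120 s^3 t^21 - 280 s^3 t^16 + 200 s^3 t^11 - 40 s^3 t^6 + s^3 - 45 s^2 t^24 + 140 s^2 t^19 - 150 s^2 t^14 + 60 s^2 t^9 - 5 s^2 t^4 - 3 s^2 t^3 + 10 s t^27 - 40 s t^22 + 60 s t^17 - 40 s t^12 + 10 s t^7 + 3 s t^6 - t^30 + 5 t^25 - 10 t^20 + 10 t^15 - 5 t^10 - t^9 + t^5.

8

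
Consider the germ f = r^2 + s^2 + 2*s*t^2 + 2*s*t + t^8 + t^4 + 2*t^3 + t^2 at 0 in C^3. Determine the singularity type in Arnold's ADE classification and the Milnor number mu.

Type A_7, Milnor number mu = 7.

The Hessian of f at 0 has rank 2. Corank 1: A-series; mu = 7 gives A_7.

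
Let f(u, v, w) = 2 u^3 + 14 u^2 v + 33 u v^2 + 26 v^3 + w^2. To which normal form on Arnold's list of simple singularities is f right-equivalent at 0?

D4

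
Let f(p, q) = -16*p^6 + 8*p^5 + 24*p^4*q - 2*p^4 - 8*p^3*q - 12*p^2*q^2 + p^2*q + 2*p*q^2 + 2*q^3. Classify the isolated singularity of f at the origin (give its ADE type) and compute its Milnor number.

Type D4, Milnor number mu = 4.

The Hessian of f at 0 is [[0, 0], [0, 0]] with rank 0, so corank 2. A Groebner basis of the Jacobian ideal J(f) in C{p,q} is {q^3, p^2 + 2*q^2, p*q + q^2}; counting standard monomials gives mu = 4. Corank 2; j^3 = q*(p^2 + 2*p*q + 2*q^2) splits into three distinct lines over C (the quadratic factor has nonzero discriminant), so D_4.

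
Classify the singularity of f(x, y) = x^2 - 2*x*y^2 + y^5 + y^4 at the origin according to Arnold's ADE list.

A_{4}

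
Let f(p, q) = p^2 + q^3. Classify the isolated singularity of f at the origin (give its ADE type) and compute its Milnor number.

Type A_2, Milnor number mu = 2.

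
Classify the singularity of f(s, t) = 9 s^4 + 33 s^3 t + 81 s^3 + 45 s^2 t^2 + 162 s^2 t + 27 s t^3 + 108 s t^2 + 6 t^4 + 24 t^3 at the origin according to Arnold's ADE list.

E_7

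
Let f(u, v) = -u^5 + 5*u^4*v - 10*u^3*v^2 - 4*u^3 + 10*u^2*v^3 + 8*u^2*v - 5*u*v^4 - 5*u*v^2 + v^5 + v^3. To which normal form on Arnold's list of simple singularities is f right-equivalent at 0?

The Hessian of f at 0 has rank 0. Corank 2; j^3 = -(u - v)*(2*u - v)^2 has shape L^2 M (L != M), so D-series; mu = 6 gives D_6.

D_6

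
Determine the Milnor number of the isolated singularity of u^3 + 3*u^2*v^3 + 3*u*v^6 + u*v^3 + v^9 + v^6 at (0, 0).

7

The Hessian of f at 0 is [[0, 0], [0, 0]] with rank 0, so corank 2. A Groebner basis of the Jacobian ideal J(f) in C{u,v} is {u^3, u*v^2, 3*u^2 + v^3}; counting standard monomials gives mu = 7. Corank 2; j^3 = u^3 is a perfect cube, so E-series; the 4-jet and mu = 7 give E_7.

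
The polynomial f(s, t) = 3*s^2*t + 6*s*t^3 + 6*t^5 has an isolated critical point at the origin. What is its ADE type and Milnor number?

Type D_6, Milnor number mu = 6.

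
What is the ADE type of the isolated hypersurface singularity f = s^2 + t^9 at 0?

A_8

The Hessian of f at 0 is [[2, 0], [0, 0]] with rank 1, so corank 1. A Groebner basis of the Jacobian ideal J(f) in C{s,t} is {t^8, s}; counting standard monomials gives mu = 8. Corank 1: A-series; mu = 8 gives A_8.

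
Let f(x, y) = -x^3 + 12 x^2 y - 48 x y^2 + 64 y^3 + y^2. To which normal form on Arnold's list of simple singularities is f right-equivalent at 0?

The Hessian of f at 0 is [[0, 0], [0, 2]] with rank 1, so corank 1. A Groebner basis of the Jacobian ideal J(f) in C{x,y} is {x^2, y}; counting standard monomials gives mu = 2. Corank 1: A-series; mu = 2 gives A_2.

A_2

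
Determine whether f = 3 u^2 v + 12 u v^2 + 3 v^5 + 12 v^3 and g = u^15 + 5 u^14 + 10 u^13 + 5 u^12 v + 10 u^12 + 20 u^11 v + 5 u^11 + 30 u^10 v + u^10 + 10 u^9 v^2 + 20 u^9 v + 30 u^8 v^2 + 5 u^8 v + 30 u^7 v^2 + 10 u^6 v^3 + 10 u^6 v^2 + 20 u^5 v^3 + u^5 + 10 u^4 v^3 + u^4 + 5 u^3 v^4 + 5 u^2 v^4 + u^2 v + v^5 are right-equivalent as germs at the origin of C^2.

The Hessian of f at 0 is [[0, 0], [0, 0]] with rank 0, so corank 2. A Groebner basis of the Jacobian ideal J(f) in C{u,v} is {u^2/5 + v^4 - 4*v^2/5, u^3 + 8*v^3, u*v + 2*v^2}; counting standard monomials gives mu = 6. Corank 2; j^3 = 3*v*(u + 2*v)^2 has shape L^2 M (L != M), so D-series; mu = 6 gives D_6. The Hessian of g at 0 is [[0, 0], [0, 0]] with rank 0, so corank 2. A Groebner basis of the Jacobian ideal J(g) in C{u,v} is {u^2/5 + v^4, u^3, u*v}; counting standard monomials gives mu = 6. Corank 2; j^3 = u^2*v has shape L^2 M (L != M), so D-series; mu = 6 gives D_6. Both have type D_6, hence right-equivalent.

Yes.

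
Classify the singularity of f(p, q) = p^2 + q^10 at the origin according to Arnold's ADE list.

A9

The Hessian of f at 0 has rank 1. Corank 1: A-series; mu = 9 gives A_9.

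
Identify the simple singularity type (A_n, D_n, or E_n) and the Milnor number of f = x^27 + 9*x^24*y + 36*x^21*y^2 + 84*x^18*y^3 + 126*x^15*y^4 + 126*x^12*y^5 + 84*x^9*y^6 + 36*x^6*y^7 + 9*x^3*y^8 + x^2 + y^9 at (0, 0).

Type A_8, Milnor number mu = 8.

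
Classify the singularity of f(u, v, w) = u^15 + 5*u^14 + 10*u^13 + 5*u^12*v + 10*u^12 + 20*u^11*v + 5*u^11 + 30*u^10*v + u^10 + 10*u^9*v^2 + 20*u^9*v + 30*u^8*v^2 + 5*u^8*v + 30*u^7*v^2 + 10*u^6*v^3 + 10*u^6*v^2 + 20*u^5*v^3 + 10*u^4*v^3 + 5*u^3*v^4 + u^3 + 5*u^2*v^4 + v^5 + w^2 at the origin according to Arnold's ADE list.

E_8

The Hessian of f at 0 has rank 1. Corank 2; j^3 = u^3 is a perfect cube, so E-series; the 5-jet and mu = 8 give E_8.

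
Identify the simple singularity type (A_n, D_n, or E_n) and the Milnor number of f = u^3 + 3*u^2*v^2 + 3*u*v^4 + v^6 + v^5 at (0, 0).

Type E_{8}, Milnor number mu = 8.

The Hessian of f at 0 has rank 0. Corank 2; j^3 = u^3 is a perfect cube, so E-series; the 5-jet and mu = 8 give E_8.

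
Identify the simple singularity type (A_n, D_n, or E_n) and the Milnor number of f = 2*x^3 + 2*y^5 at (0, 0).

Type E8, Milnor number mu = 8.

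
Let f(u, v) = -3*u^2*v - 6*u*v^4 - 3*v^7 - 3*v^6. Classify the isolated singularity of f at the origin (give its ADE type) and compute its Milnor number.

Type D_{7}, Milnor number mu = 7.

The Hessian of f at 0 is [[0, 0], [0, 0]] with rank 0, so corank 2. A Groebner basis of the Jacobian ideal J(f) in C{u,v} is {u*v + v^4, u^3, u^2*v, -u^2/6 + u*v^2}; counting standard monomials gives mu = 7. Corank 2; j^3 = -3*u^2*v has shape L^2 M (L != M), so D-series; mu = 7 gives D_7.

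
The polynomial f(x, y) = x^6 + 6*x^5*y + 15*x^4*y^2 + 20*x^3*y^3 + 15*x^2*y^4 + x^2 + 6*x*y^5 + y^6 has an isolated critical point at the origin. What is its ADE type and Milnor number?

Type A5, Milnor number mu = 5.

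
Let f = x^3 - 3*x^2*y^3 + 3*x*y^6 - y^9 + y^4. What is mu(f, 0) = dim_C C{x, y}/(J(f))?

6

The Hessian of f at 0 has rank 0. Corank 2; j^3 = x^3 is a perfect cube, so E-series; the 4-jet and mu = 6 give E_6.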